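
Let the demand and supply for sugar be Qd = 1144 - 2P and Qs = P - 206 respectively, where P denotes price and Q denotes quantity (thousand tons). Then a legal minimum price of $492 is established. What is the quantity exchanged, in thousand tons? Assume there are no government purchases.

160

Equilibrium: 1144 - 2P = P - 206, so 1350 = 3P and P* = 450, Q* = 244.
The floor of 492 is above the equilibrium price 450, so it binds.
At P = 492: Qd = 1144 - 2·492 = 160 and Qs = 492 - 206 = 286.
The quantity actually transacted is the short side, demand: 160.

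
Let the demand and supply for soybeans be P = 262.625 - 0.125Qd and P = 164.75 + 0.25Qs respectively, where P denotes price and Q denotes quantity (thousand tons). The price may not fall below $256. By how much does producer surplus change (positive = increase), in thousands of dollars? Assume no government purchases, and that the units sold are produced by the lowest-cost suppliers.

-4030

Rearranging demand gives Qd = 2101 - 8P; rearranging supply gives Qs = 4P - 659. In a free market, 2101 - 8P = 4P - 659 gives the equilibrium P* = 230, Q* = 261.
The floor of 256 is above the equilibrium price 230, so it binds.
At P = 256: Qd = 2101 - 8·256 = 53 and Qs = 4·256 - 659 = 365.
Producer surplus without the control is ½ · (230 - 164.75) · 261 = 8515.125.
With the floor, 53 units are sold at 256. The supply price at Q = 53 is 178, so PS = ½ · [(256 - 164.75) + (256 - 178)] · 53 = 4485.125.
Change in producer surplus = 4485.125 - 8515.125 = -4030.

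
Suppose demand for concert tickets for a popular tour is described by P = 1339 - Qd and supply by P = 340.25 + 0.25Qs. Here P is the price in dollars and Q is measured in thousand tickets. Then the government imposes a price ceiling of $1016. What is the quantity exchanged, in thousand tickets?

Rearranging demand gives Qd = 1339 - P; rearranging supply gives Qs = 4P - 1361. Without the control the market clears where 1339 - P = 4P - 1361, i.e. P* = 540 and Q* = 799.
The ceiling of 1016 is above the equilibrium price 540, so it is not binding; the market clears at P* = 540, Q* = 799.

799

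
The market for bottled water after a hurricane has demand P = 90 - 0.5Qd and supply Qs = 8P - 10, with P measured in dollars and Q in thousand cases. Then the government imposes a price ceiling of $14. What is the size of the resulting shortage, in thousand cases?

Rearranging demand gives Qd = 180 - 2P. In a free market, 180 - 2P = 8P - 10 gives the equilibrium P* = 19, Q* = 142.
The ceiling of 14 is below the equilibrium price 19, so it binds.
At P = 14: Qd = 180 - 2·14 = 152 and Qs = 8·14 - 10 = 102.
Shortage = Qd - Qs = 152 - 102 = 50.

50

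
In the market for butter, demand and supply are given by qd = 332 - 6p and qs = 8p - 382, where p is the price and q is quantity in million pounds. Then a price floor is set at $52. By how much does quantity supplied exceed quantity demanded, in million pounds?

14

Without the control the market clears where 332 - 6p = 8p - 382, i.e. p* = 51 and q* = 26.
Because the floor (52) lies above the market-clearing price, it is binding.
At p = 52: qd = 332 - 6·52 = 20 and qs = 8·52 - 382 = 34.
Surplus = qs - qd = 34 - 20 = 14.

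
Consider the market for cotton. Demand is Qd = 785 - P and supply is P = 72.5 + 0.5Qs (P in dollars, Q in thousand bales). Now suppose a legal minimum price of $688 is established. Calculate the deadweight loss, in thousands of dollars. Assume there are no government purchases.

Rearranging supply gives Qs = 2P - 145. Equilibrium: 785 - P = 2P - 145, so 930 = 3P and P* = 310, Q* = 475.
The floor of 688 is above the equilibrium price 310, so it binds.
At P = 688: Qd = 785 - 688 = 97 and Qs = 2·688 - 145 = 1231.
Quantity traded falls to 97. At Q = 97 the demand price is 785 - 97 = 688 and the supply price is (145 + 97)/2 = 121.
Deadweight loss = ½ · (688 - 121) · (475 - 97) = ½ · 567 · 378 = 107163.

107163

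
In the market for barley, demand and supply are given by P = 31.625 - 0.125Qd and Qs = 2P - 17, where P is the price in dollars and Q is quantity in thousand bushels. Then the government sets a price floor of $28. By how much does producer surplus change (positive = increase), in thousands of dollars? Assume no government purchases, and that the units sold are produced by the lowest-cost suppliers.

Rearranging demand gives Qd = 253 - 8P. In a free market, 253 - 8P = 2P - 17 gives the equilibrium P* = 27, Q* = 37.
Since 28 > 27, the floor is binding.
At P = 28: Qd = 253 - 8·28 = 29 and Qs = 2·28 - 17 = 39.
Producer surplus without the control is ½ · (27 - 8.5) · 37 = 342.25.
With the floor, 29 units are sold at 28. The supply price at Q = 29 is 23, so PS = ½ · [(28 - 8.5) + (28 - 23)] · 29 = 355.25.
Change in producer surplus = 355.25 - 342.25 = 13.

13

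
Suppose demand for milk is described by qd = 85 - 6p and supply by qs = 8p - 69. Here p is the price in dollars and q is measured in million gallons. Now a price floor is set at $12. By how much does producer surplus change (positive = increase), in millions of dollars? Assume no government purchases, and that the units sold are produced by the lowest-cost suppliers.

Equilibrium: 85 - 6p = 8p - 69, so 154 = 14p and p* = 11, q* = 19.
Because the floor (12) lies above the market-clearing price, it is binding.
At p = 12: qd = 85 - 6·12 = 13 and qs = 8·12 - 69 = 27.
Producer surplus without the control is ½ · (11 - 8.625) · 19 = 22.5625.
With the floor, 13 units are sold at 12. The supply price at q = 13 is 10.25, so PS = ½ · [(12 - 8.625) + (12 - 10.25)] · 13 = 33.3125.
Change in producer surplus = 33.3125 - 22.5625 = 10.75.

10.75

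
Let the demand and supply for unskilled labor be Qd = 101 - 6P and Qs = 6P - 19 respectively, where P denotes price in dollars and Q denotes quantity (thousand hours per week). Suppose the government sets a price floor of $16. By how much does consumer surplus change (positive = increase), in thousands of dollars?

-138

Setting quantity demanded equal to quantity supplied, 101 - 6P = 6P - 19, gives P* = 10 and Q* = 41.
The floor of 16 is above the equilibrium price 10, so it binds.
At P = 16: Qd = 101 - 6·16 = 5 and Qs = 6·16 - 19 = 77.
Consumer surplus without the control is ½ · (101/6 - 10) · 41 = 1681/12.
With the floor, consumers buy 5 units at 16, so CS = ½ · (101/6 - 16) · 5 = 25/12.
Change in consumer surplus = 25/12 - 1681/12 = -138.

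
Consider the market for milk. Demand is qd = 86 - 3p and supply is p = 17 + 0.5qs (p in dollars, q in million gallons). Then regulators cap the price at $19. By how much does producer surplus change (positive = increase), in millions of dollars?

Rearranging supply gives qs = 2p - 34. Equilibrium: 86 - 3p = 2p - 34, so 120 = 5p and p* = 24, q* = 14.
Because the ceiling (19) lies below the market-clearing price, it is binding.
At p = 19: qd = 86 - 3·19 = 29 and qs = 2·19 - 34 = 4.
Producer surplus without the control is ½ · (24 - 17) · 14 = 49.
With the ceiling, producers sell 4 units at 19, so PS = ½ · (19 - 17) · 4 = 4.
Change in producer surplus = 4 - 49 = -45.

-45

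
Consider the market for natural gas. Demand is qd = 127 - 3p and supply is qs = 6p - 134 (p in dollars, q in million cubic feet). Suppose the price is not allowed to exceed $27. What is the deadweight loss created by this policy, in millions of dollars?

Equilibrium: 127 - 3p = 6p - 134, so 261 = 9p and p* = 29, q* = 40.
Since 27 < 29, the ceiling is binding.
At p = 27: qd = 127 - 3·27 = 46 and qs = 6·27 - 134 = 28.
Quantity traded falls to 28. At q = 28 the demand price is (127 - 28)/3 = 33 and the supply price is (134 + 28)/6 = 27.
Deadweight loss = ½ · (33 - 27) · (40 - 28) = ½ · 6 · 12 = 36.

36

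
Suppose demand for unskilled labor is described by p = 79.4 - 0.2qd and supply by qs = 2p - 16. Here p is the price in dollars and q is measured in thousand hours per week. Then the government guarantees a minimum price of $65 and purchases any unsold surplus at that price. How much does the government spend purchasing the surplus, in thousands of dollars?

Rearranging demand gives qd = 397 - 5p. Setting quantity demanded equal to quantity supplied, 397 - 5p = 2p - 16, gives p* = 59 and q* = 102.
Because the floor (65) lies above the market-clearing price, it is binding.
At p = 65: qd = 397 - 5·65 = 72 and qs = 2·65 - 16 = 114.
Surplus = qs - qd = 42.
Government expenditure = surplus × support price = 42 × 65 = 2730.

2730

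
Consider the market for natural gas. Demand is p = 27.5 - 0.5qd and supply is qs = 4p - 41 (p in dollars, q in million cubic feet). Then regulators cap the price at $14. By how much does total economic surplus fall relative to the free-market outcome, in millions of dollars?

Rearranging demand gives qd = 55 - 2p. Equilibrium: 55 - 2p = 4p - 41, so 96 = 6p and p* = 16, q* = 23.
Because the ceiling (14) lies below the market-clearing price, it is binding.
At p = 14: qd = 55 - 2·14 = 27 and qs = 4·14 - 41 = 15.
Quantity traded falls to 15. At q = 15 the demand price is (55 - 15)/2 = 20 and the supply price is (41 + 15)/4 = 14.
Deadweight loss = ½ · (20 - 14) · (23 - 15) = ½ · 6 · 8 = 24.

24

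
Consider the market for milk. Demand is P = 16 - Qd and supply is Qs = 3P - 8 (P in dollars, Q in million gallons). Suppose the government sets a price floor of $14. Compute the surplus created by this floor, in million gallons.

32

Rearranging demand gives Qd = 16 - P. Setting quantity demanded equal to quantity supplied, 16 - P = 3P - 8, gives P* = 6 and Q* = 10.
Because the floor (14) lies above the market-clearing price, it is binding.
At P = 14: Qd = 16 - 14 = 2 and Qs = 3·14 - 8 = 34.
Surplus = Qs - Qd = 34 - 2 = 32.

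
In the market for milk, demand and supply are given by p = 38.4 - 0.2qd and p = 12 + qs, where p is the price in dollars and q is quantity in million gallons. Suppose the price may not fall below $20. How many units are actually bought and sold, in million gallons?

Rearranging demand gives qd = 192 - 5p; rearranging supply gives qs = p - 12. Equilibrium: 192 - 5p = p - 12, so 204 = 6p and p* = 34, q* = 22.
Since 20 is below p* = 34, the floor does not bind and the free-market outcome prevails.

22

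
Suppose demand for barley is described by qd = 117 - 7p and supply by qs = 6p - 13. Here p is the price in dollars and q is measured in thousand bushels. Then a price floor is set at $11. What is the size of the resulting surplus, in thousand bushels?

Setting quantity demanded equal to quantity supplied, 117 - 7p = 6p - 13, gives p* = 10 and q* = 47.
Since 11 > 10, the floor is binding.
At p = 11: qd = 117 - 7·11 = 40 and qs = 6·11 - 13 = 53.
Surplus = qs - qd = 53 - 40 = 13.

13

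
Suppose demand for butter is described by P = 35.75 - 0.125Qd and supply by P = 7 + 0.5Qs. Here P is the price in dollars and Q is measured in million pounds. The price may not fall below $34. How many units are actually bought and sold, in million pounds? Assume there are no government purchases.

Rearranging demand gives Qd = 286 - 8P; rearranging supply gives Qs = 2P - 14. Setting quantity demanded equal to quantity supplied, 286 - 8P = 2P - 14, gives P* = 30 and Q* = 46.
Because the floor (34) lies above the market-clearing price, it is binding.
At P = 34: Qd = 286 - 8·34 = 14 and Qs = 2·34 - 14 = 54.
The quantity actually transacted is the short side, demand: 14.

14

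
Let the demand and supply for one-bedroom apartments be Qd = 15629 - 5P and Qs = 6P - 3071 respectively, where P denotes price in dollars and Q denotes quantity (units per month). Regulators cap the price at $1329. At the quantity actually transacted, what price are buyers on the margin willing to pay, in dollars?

In a free market, 15629 - 5P = 6P - 3071 gives the equilibrium P* = 1700, Q* = 7129.
Since 1329 < 1700, the ceiling is binding.
At P = 1329: Qd = 15629 - 5·1329 = 8984 and Qs = 6·1329 - 3071 = 4903.
Only 4903 units reach the market. On the demand curve, the marginal buyer's willingness to pay at Q = 4903 is (15629 - 4903)/5 = 2145.2.

2145.2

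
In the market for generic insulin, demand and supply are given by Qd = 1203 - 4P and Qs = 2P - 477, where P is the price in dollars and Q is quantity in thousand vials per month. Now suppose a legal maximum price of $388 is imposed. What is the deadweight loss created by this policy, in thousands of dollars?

Without the control the market clears where 1203 - 4P = 2P - 477, i.e. P* = 280 and Q* = 83.
The ceiling of 388 is above the equilibrium price 280, so it is not binding; the market clears at P* = 280, Q* = 83.
Since the control does not bind, no trades are prevented and deadweight loss is zero.

0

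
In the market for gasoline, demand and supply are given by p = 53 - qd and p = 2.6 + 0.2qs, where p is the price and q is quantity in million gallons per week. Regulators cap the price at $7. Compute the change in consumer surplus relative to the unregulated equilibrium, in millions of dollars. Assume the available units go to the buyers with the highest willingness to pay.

Rearranging demand gives qd = 53 - p; rearranging supply gives qs = 5p - 13. Equilibrium: 53 - p = 5p - 13, so 66 = 6p and p* = 11, q* = 42.
Since 7 < 11, the ceiling is binding.
At p = 7: qd = 53 - 7 = 46 and qs = 5·7 - 13 = 22.
Consumer surplus without the control is ½ · (53 - 11) · 42 = 882.
With the ceiling, 22 units are sold at 7 (assume they go to the highest-value buyers). The demand price at q = 22 is 31, so CS = ½ · [(53 - 7) + (31 - 7)] · 22 = 770.
Change in consumer surplus = 770 - 882 = -112.

-112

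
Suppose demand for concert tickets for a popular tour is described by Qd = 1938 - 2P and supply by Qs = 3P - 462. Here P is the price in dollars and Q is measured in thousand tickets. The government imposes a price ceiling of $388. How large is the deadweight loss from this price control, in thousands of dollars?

In a free market, 1938 - 2P = 3P - 462 gives the equilibrium P* = 480, Q* = 978.
Because the ceiling (388) lies below the market-clearing price, it is binding.
At P = 388: Qd = 1938 - 2·388 = 1162 and Qs = 3·388 - 462 = 702.
Quantity traded falls to 702. At Q = 702 the demand price is (1938 - 702)/2 = 618 and the supply price is (462 + 702)/3 = 388.
Deadweight loss = ½ · (618 - 388) · (978 - 702) = ½ · 230 · 276 = 31740.

31740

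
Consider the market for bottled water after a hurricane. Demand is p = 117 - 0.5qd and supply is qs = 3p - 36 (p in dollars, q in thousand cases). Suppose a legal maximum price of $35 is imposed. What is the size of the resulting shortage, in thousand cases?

95

Rearranging demand gives qd = 234 - 2p. Equilibrium: 234 - 2p = 3p - 36, so 270 = 5p and p* = 54, q* = 126.
The ceiling of 35 is below the equilibrium price 54, so it binds.
At p = 35: qd = 234 - 2·35 = 164 and qs = 3·35 - 36 = 69.
Shortage = qd - qs = 164 - 69 = 95.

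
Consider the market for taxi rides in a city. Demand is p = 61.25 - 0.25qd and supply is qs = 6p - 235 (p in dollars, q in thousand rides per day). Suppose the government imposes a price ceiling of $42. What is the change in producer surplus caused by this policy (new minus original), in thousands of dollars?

Rearranging demand gives qd = 245 - 4p. In a free market, 245 - 4p = 6p - 235 gives the equilibrium p* = 48, q* = 53.
Since 42 < 48, the ceiling is binding.
At p = 42: qd = 245 - 4·42 = 77 and qs = 6·42 - 235 = 17.
Producer surplus without the control is ½ · (48 - 235/6) · 53 = 2809/12.
With the ceiling, producers sell 17 units at 42, so PS = ½ · (42 - 235/6) · 17 = 289/12.
Change in producer surplus = 289/12 - 2809/12 = -210.

-210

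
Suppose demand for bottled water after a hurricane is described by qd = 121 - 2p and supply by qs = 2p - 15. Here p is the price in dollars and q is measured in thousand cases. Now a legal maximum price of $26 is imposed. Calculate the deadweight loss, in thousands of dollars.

128

In a free market, 121 - 2p = 2p - 15 gives the equilibrium p* = 34, q* = 53.
Because the ceiling (26) lies below the market-clearing price, it is binding.
At p = 26: qd = 121 - 2·26 = 69 and qs = 2·26 - 15 = 37.
Quantity traded falls to 37. At q = 37 the demand price is (121 - 37)/2 = 42 and the supply price is (15 + 37)/2 = 26.
Deadweight loss = ½ · (42 - 26) · (53 - 37) = ½ · 16 · 16 = 128.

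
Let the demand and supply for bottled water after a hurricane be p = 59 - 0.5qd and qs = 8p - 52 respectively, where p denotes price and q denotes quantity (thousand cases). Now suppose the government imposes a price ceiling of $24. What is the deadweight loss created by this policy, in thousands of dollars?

Rearranging demand gives qd = 118 - 2p. In a free market, 118 - 2p = 8p - 52 gives the equilibrium p* = 17, q* = 84.
Since 24 is above p* = 17, the ceiling does not bind and the free-market outcome prevails.
Since the control does not bind, no trades are prevented and deadweight loss is zero.

0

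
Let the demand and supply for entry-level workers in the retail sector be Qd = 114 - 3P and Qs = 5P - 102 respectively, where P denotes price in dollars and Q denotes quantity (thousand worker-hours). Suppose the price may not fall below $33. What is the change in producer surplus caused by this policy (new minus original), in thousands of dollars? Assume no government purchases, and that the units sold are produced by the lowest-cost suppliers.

Equilibrium: 114 - 3P = 5P - 102, so 216 = 8P and P* = 27, Q* = 33.
Since 33 > 27, the floor is binding.
At P = 33: Qd = 114 - 3·33 = 15 and Qs = 5·33 - 102 = 63.
Producer surplus without the control is ½ · (27 - 20.4) · 33 = 108.9.
With the floor, 15 units are sold at 33. The supply price at Q = 15 is 23.4, so PS = ½ · [(33 - 20.4) + (33 - 23.4)] · 15 = 166.5.
Change in producer surplus = 166.5 - 108.9 = 57.6.

57.6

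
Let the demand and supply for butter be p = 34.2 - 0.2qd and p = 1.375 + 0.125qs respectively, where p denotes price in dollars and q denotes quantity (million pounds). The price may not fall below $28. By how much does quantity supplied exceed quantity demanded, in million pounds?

Rearranging demand gives qd = 171 - 5p; rearranging supply gives qs = 8p - 11. In a free market, 171 - 5p = 8p - 11 gives the equilibrium p* = 14, q* = 101.
Because the floor (28) lies above the market-clearing price, it is binding.
At p = 28: qd = 171 - 5·28 = 31 and qs = 8·28 - 11 = 213.
Surplus = qs - qd = 213 - 31 = 182.

182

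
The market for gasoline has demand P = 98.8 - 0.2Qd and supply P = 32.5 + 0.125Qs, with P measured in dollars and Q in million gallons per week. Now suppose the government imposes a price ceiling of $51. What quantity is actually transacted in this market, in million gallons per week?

Rearranging demand gives Qd = 494 - 5P; rearranging supply gives Qs = 8P - 260. Without the control the market clears where 494 - 5P = 8P - 260, i.e. P* = 58 and Q* = 204.
Since 51 < 58, the ceiling is binding.
At P = 51: Qd = 494 - 5·51 = 239 and Qs = 8·51 - 260 = 148.
The quantity actually transacted is the short side, supply: 148.

148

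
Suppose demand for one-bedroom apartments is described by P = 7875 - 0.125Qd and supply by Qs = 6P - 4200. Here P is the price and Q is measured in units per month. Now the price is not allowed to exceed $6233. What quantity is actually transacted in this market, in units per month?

Rearranging demand gives Qd = 63000 - 8P. In a free market, 63000 - 8P = 6P - 4200 gives the equilibrium P* = 4800, Q* = 24600.
Since 6233 is above P* = 4800, the ceiling does not bind and the free-market outcome prevails.

24600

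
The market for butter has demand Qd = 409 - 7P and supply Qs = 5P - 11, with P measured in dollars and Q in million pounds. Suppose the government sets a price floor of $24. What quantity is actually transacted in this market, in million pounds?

164

Equilibrium: 409 - 7P = 5P - 11, so 420 = 12P and P* = 35, Q* = 164.
The floor of 24 is below the equilibrium price 35, so it is not binding; the market clears at P* = 35, Q* = 164.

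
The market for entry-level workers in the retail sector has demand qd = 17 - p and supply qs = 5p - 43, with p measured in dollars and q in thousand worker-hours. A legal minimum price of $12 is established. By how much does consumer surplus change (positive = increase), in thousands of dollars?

-12

Setting quantity demanded equal to quantity supplied, 17 - p = 5p - 43, gives p* = 10 and q* = 7.
Because the floor (12) lies above the market-clearing price, it is binding.
At p = 12: qd = 17 - 12 = 5 and qs = 5·12 - 43 = 17.
Consumer surplus without the control is ½ · (17 - 10) · 7 = 24.5.
With the floor, consumers buy 5 units at 12, so CS = ½ · (17 - 12) · 5 = 12.5.
Change in consumer surplus = 12.5 - 24.5 = -12.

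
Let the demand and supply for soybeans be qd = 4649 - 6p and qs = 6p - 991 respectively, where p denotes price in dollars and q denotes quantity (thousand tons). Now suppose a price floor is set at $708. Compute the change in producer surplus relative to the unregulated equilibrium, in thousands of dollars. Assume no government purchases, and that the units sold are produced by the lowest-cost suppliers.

-74494

In a free market, 4649 - 6p = 6p - 991 gives the equilibrium p* = 470, q* = 1829.
Since 708 > 470, the floor is binding.
At p = 708: qd = 4649 - 6·708 = 401 and qs = 6·708 - 991 = 3257.
Producer surplus without the control is ½ · (470 - 991/6) · 1829 = 3345241/12.
With the floor, 401 units are sold at 708. The supply price at q = 401 is 232, so PS = ½ · [(708 - 991/6) + (708 - 232)] · 401 = 2451313/12.
Change in producer surplus = 2451313/12 - 3345241/12 = -74494.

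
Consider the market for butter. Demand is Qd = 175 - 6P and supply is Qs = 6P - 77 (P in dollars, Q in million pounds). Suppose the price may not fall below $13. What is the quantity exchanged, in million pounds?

49

Equilibrium: 175 - 6P = 6P - 77, so 252 = 12P and P* = 21, Q* = 49.
The floor of 13 is below the equilibrium price 21, so it is not binding; the market clears at P* = 21, Q* = 49.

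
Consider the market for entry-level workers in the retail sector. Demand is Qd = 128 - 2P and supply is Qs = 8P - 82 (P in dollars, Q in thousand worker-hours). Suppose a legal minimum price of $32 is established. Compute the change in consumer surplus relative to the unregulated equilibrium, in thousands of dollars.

-825

In a free market, 128 - 2P = 8P - 82 gives the equilibrium P* = 21, Q* = 86.
Because the floor (32) lies above the market-clearing price, it is binding.
At P = 32: Qd = 128 - 2·32 = 64 and Qs = 8·32 - 82 = 174.
Consumer surplus without the control is ½ · (64 - 21) · 86 = 1849.
With the floor, consumers buy 64 units at 32, so CS = ½ · (64 - 32) · 64 = 1024.
Change in consumer surplus = 1024 - 1849 = -825.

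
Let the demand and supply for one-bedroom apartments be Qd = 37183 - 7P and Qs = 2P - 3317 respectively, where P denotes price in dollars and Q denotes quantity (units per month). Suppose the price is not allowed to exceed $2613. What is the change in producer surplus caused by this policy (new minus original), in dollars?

-7163052

Setting quantity demanded equal to quantity supplied, 37183 - 7P = 2P - 3317, gives P* = 4500 and Q* = 5683.
The ceiling of 2613 is below the equilibrium price 4500, so it binds.
At P = 2613: Qd = 37183 - 7·2613 = 18892 and Qs = 2·2613 - 3317 = 1909.
Producer surplus without the control is ½ · (4500 - 1658.5) · 5683 = 8074122.25.
With the ceiling, producers sell 1909 units at 2613, so PS = ½ · (2613 - 1658.5) · 1909 = 911070.25.
Change in producer surplus = 911070.25 - 8074122.25 = -7163052.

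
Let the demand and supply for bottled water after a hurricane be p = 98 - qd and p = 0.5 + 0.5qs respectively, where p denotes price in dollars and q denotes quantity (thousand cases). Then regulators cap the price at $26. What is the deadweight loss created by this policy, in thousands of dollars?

147

Rearranging demand gives qd = 98 - p; rearranging supply gives qs = 2p - 1. In a free market, 98 - p = 2p - 1 gives the equilibrium p* = 33, q* = 65.
Because the ceiling (26) lies below the market-clearing price, it is binding.
At p = 26: qd = 98 - 26 = 72 and qs = 2·26 - 1 = 51.
Quantity traded falls to 51. At q = 51 the demand price is 98 - 51 = 47 and the supply price is (1 + 51)/2 = 26.
Deadweight loss = ½ · (47 - 26) · (65 - 51) = ½ · 21 · 14 = 147.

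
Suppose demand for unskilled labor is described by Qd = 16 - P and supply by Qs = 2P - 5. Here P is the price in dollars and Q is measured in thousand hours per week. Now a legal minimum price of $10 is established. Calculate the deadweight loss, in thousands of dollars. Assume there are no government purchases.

Equilibrium: 16 - P = 2P - 5, so 21 = 3P and P* = 7, Q* = 9.
The floor of 10 is above the equilibrium price 7, so it binds.
At P = 10: Qd = 16 - 10 = 6 and Qs = 2·10 - 5 = 15.
Quantity traded falls to 6. At Q = 6 the demand price is 16 - 6 = 10 and the supply price is (5 + 6)/2 = 5.5.
Deadweight loss = ½ · (10 - 5.5) · (9 - 6) = ½ · 4.5 · 3 = 6.75.

6.75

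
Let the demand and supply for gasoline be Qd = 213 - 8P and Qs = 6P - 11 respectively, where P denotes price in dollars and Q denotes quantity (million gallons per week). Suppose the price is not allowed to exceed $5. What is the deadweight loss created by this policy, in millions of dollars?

In a free market, 213 - 8P = 6P - 11 gives the equilibrium P* = 16, Q* = 85.
Because the ceiling (5) lies below the market-clearing price, it is binding.
At P = 5: Qd = 213 - 8·5 = 173 and Qs = 6·5 - 11 = 19.
Quantity traded falls to 19. At Q = 19 the demand price is (213 - 19)/8 = 24.25 and the supply price is (11 + 19)/6 = 5.
Deadweight loss = ½ · (24.25 - 5) · (85 - 19) = ½ · 19.25 · 66 = 635.25.

635.25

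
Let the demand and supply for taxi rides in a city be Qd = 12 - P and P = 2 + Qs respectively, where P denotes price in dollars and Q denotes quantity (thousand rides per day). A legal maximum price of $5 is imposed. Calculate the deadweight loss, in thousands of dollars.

4

Rearranging supply gives Qs = P - 2. Without the control the market clears where 12 - P = P - 2, i.e. P* = 7 and Q* = 5.
The ceiling of 5 is below the equilibrium price 7, so it binds.
At P = 5: Qd = 12 - 5 = 7 and Qs = 5 - 2 = 3.
Quantity traded falls to 3. At Q = 3 the demand price is 12 - 3 = 9 and the supply price is 2 + 3 = 5.
Deadweight loss = ½ · (9 - 5) · (5 - 3) = ½ · 4 · 2 = 4.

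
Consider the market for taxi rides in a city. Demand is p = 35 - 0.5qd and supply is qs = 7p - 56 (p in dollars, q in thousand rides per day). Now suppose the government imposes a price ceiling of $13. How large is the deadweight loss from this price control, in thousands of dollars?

15.75

Rearranging demand gives qd = 70 - 2p. Equilibrium: 70 - 2p = 7p - 56, so 126 = 9p and p* = 14, q* = 42.
Since 13 < 14, the ceiling is binding.
At p = 13: qd = 70 - 2·13 = 44 and qs = 7·13 - 56 = 35.
Quantity traded falls to 35. At q = 35 the demand price is (70 - 35)/2 = 17.5 and the supply price is (56 + 35)/7 = 13.
Deadweight loss = ½ · (17.5 - 13) · (42 - 35) = ½ · 4.5 · 7 = 15.75.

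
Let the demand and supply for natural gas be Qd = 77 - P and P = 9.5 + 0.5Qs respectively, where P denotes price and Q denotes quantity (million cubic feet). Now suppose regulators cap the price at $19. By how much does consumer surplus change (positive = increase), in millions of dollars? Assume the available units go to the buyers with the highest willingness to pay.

Rearranging supply gives Qs = 2P - 19. Without the control the market clears where 77 - P = 2P - 19, i.e. P* = 32 and Q* = 45.
Because the ceiling (19) lies below the market-clearing price, it is binding.
At P = 19: Qd = 77 - 19 = 58 and Qs = 2·19 - 19 = 19.
Consumer surplus without the control is ½ · (77 - 32) · 45 = 1012.5.
With the ceiling, 19 units are sold at 19 (assume they go to the highest-value buyers). The demand price at Q = 19 is 58, so CS = ½ · [(77 - 19) + (58 - 19)] · 19 = 921.5.
Change in consumer surplus = 921.5 - 1012.5 = -91.

-91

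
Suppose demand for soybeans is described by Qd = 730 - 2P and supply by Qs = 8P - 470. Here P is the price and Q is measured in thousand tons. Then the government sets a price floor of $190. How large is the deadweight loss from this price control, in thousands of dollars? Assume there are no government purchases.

6125

Setting quantity demanded equal to quantity supplied, 730 - 2P = 8P - 470, gives P* = 120 and Q* = 490.
Because the floor (190) lies above the market-clearing price, it is binding.
At P = 190: Qd = 730 - 2·190 = 350 and Qs = 8·190 - 470 = 1050.
Quantity traded falls to 350. At Q = 350 the demand price is (730 - 350)/2 = 190 and the supply price is (470 + 350)/8 = 102.5.
Deadweight loss = ½ · (190 - 102.5) · (490 - 350) = ½ · 87.5 · 140 = 6125.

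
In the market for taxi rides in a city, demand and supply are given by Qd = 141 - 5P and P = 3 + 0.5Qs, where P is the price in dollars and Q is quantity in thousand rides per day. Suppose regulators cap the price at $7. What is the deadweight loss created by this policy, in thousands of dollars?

Rearranging supply gives Qs = 2P - 6. Equilibrium: 141 - 5P = 2P - 6, so 147 = 7P and P* = 21, Q* = 36.
The ceiling of 7 is below the equilibrium price 21, so it binds.
At P = 7: Qd = 141 - 5·7 = 106 and Qs = 2·7 - 6 = 8.
Quantity traded falls to 8. At Q = 8 the demand price is (141 - 8)/5 = 26.6 and the supply price is (6 + 8)/2 = 7.
Deadweight loss = ½ · (26.6 - 7) · (36 - 8) = ½ · 19.6 · 28 = 274.4.

274.4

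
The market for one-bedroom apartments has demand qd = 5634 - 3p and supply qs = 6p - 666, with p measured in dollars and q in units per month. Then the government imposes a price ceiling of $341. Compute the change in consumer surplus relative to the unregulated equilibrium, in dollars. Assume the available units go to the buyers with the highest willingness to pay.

Without the control the market clears where 5634 - 3p = 6p - 666, i.e. p* = 700 and q* = 3534.
Since 341 < 700, the ceiling is binding.
At p = 341: qd = 5634 - 3·341 = 4611 and qs = 6·341 - 666 = 1380.
Consumer surplus without the control is ½ · (1878 - 700) · 3534 = 2081526.
With the ceiling, 1380 units are sold at 341 (assume they go to the highest-value buyers). The demand price at q = 1380 is 1418, so CS = ½ · [(1878 - 341) + (1418 - 341)] · 1380 = 1803660.
Change in consumer surplus = 1803660 - 2081526 = -277866.

-277866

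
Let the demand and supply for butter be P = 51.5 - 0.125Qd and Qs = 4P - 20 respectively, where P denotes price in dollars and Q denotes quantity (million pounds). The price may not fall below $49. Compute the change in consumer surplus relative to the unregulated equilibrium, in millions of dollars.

-936

Rearranging demand gives Qd = 412 - 8P. Setting quantity demanded equal to quantity supplied, 412 - 8P = 4P - 20, gives P* = 36 and Q* = 124.
Because the floor (49) lies above the market-clearing price, it is binding.
At P = 49: Qd = 412 - 8·49 = 20 and Qs = 4·49 - 20 = 176.
Consumer surplus without the control is ½ · (51.5 - 36) · 124 = 961.
With the floor, consumers buy 20 units at 49, so CS = ½ · (51.5 - 49) · 20 = 25.
Change in consumer surplus = 25 - 961 = -936.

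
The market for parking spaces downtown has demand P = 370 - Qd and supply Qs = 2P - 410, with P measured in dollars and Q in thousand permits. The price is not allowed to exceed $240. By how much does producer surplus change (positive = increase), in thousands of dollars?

-1800

Rearranging demand gives Qd = 370 - P. Setting quantity demanded equal to quantity supplied, 370 - P = 2P - 410, gives P* = 260 and Q* = 110.
Because the ceiling (240) lies below the market-clearing price, it is binding.
At P = 240: Qd = 370 - 240 = 130 and Qs = 2·240 - 410 = 70.
Producer surplus without the control is ½ · (260 - 205) · 110 = 3025.
With the ceiling, producers sell 70 units at 240, so PS = ½ · (240 - 205) · 70 = 1225.
Change in producer surplus = 1225 - 3025 = -1800.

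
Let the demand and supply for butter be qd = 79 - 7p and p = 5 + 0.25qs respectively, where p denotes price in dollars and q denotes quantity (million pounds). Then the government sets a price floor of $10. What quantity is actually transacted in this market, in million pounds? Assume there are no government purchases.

9

Rearranging supply gives qs = 4p - 20. Without the control the market clears where 79 - 7p = 4p - 20, i.e. p* = 9 and q* = 16.
Because the floor (10) lies above the market-clearing price, it is binding.
At p = 10: qd = 79 - 7·10 = 9 and qs = 4·10 - 20 = 20.
The quantity actually transacted is the short side, demand: 9.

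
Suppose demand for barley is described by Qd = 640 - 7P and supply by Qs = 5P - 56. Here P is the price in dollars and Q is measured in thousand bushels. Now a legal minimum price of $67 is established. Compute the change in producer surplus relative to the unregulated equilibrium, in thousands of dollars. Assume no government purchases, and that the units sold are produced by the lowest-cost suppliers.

In a free market, 640 - 7P = 5P - 56 gives the equilibrium P* = 58, Q* = 234.
Because the floor (67) lies above the market-clearing price, it is binding.
At P = 67: Qd = 640 - 7·67 = 171 and Qs = 5·67 - 56 = 279.
Producer surplus without the control is ½ · (58 - 11.2) · 234 = 5475.6.
With the floor, 171 units are sold at 67. The supply price at Q = 171 is 45.4, so PS = ½ · [(67 - 11.2) + (67 - 45.4)] · 171 = 6617.7.
Change in producer surplus = 6617.7 - 5475.6 = 1142.1.

1142.1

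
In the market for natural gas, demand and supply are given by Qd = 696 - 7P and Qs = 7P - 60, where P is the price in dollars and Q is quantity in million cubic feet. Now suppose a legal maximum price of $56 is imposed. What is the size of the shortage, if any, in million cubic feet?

Setting quantity demanded equal to quantity supplied, 696 - 7P = 7P - 60, gives P* = 54 and Q* = 318.
Since 56 is above P* = 54, the ceiling does not bind and the free-market outcome prevails.
Since the control does not bind, there is no shortage.

0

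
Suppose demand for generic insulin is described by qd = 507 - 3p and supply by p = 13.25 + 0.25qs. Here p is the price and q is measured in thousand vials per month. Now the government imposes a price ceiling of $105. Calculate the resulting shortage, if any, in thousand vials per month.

0

Rearranging supply gives qs = 4p - 53. In a free market, 507 - 3p = 4p - 53 gives the equilibrium p* = 80, q* = 267.
Since 105 is above p* = 80, the ceiling does not bind and the free-market outcome prevails.
Since the control does not bind, there is no shortage.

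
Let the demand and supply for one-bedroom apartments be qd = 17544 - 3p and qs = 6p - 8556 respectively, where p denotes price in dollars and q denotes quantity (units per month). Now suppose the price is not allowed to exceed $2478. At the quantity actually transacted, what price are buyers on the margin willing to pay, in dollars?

3744

Without the control the market clears where 17544 - 3p = 6p - 8556, i.e. p* = 2900 and q* = 8844.
Since 2478 < 2900, the ceiling is binding.
At p = 2478: qd = 17544 - 3·2478 = 10110 and qs = 6·2478 - 8556 = 6312.
Only 6312 units reach the market. On the demand curve, the marginal buyer's willingness to pay at q = 6312 is (17544 - 6312)/3 = 3744.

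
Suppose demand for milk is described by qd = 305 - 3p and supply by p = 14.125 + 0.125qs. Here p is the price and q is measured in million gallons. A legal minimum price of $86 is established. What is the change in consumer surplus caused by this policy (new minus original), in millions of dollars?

-5712

Rearranging supply gives qs = 8p - 113. Setting quantity demanded equal to quantity supplied, 305 - 3p = 8p - 113, gives p* = 38 and q* = 191.
The floor of 86 is above the equilibrium price 38, so it binds.
At p = 86: qd = 305 - 3·86 = 47 and qs = 8·86 - 113 = 575.
Consumer surplus without the control is ½ · (305/3 - 38) · 191 = 36481/6.
With the floor, consumers buy 47 units at 86, so CS = ½ · (305/3 - 86) · 47 = 2209/6.
Change in consumer surplus = 2209/6 - 36481/6 = -5712.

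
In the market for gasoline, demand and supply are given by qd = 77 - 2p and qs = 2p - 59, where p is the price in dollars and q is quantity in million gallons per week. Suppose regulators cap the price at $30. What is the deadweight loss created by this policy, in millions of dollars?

32

Without the control the market clears where 77 - 2p = 2p - 59, i.e. p* = 34 and q* = 9.
Since 30 < 34, the ceiling is binding.
At p = 30: qd = 77 - 2·30 = 17 and qs = 2·30 - 59 = 1.
Quantity traded falls to 1. At q = 1 the demand price is (77 - 1)/2 = 38 and the supply price is (59 + 1)/2 = 30.
Deadweight loss = ½ · (38 - 30) · (9 - 1) = ½ · 8 · 8 = 32.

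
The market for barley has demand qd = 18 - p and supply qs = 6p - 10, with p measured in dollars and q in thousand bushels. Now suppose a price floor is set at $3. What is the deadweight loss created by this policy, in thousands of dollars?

Without the control the market clears where 18 - p = 6p - 10, i.e. p* = 4 and q* = 14.
Since 3 is below p* = 4, the floor does not bind and the free-market outcome prevails.
Since the control does not bind, no trades are prevented and deadweight loss is zero.

0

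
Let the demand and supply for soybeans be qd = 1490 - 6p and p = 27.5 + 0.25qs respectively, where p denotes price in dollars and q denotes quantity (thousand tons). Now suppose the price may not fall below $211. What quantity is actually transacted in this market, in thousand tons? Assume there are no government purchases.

224

Rearranging supply gives qs = 4p - 110. Without the control the market clears where 1490 - 6p = 4p - 110, i.e. p* = 160 and q* = 530.
The floor of 211 is above the equilibrium price 160, so it binds.
At p = 211: qd = 1490 - 6·211 = 224 and qs = 4·211 - 110 = 734.
The quantity actually transacted is the short side, demand: 224.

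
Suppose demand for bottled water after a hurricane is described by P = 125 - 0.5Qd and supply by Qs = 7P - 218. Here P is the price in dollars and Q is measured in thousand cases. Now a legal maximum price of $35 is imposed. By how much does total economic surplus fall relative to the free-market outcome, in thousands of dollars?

4551.75

Rearranging demand gives Qd = 250 - 2P. Without the control the market clears where 250 - 2P = 7P - 218, i.e. P* = 52 and Q* = 146.
Because the ceiling (35) lies below the market-clearing price, it is binding.
At P = 35: Qd = 250 - 2·35 = 180 and Qs = 7·35 - 218 = 27.
Quantity traded falls to 27. At Q = 27 the demand price is (250 - 27)/2 = 111.5 and the supply price is (218 + 27)/7 = 35.
Deadweight loss = ½ · (111.5 - 35) · (146 - 27) = ½ · 76.5 · 119 = 4551.75.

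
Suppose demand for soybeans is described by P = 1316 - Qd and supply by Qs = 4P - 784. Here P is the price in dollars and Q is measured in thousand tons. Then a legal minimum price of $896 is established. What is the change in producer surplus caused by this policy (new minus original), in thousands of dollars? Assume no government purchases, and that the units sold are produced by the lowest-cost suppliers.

171598

Rearranging demand gives Qd = 1316 - P. In a free market, 1316 - P = 4P - 784 gives the equilibrium P* = 420, Q* = 896.
The floor of 896 is above the equilibrium price 420, so it binds.
At P = 896: Qd = 1316 - 896 = 420 and Qs = 4·896 - 784 = 2800.
Producer surplus without the control is ½ · (420 - 196) · 896 = 100352.
With the floor, 420 units are sold at 896. The supply price at Q = 420 is 301, so PS = ½ · [(896 - 196) + (896 - 301)] · 420 = 271950.
Change in producer surplus = 271950 - 100352 = 171598.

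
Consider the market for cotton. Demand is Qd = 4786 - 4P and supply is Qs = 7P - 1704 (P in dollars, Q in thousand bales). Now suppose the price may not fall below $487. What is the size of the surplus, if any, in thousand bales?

0

Setting quantity demanded equal to quantity supplied, 4786 - 4P = 7P - 1704, gives P* = 590 and Q* = 2426.
Since 487 is below P* = 590, the floor does not bind and the free-market outcome prevails.
Since the control does not bind, there is no surplus.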